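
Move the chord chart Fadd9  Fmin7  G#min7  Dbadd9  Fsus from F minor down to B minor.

Badd9 Bmin7 C##min7 Gadd9 Bsus

F minor down to B minor is a diminished fifth; each chord root moves by that interval while the quality stays the same.
Fadd9: root F down a diminished fifth → B, giving Badd9.
Fmin7: root F down a diminished fifth → B, giving Bmin7.
G#min7: root G# down a diminished fifth → C##, giving C##min7.
Dbadd9: root Db down a diminished fifth → G, giving Gadd9.
Fsus: root F down a diminished fifth → B, giving Bsus.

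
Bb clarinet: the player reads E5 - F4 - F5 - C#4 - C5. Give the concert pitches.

D5 Eb4 Eb5 B3 Bb4

The Bb clarinet sounds a major second below written, so transpose each written note down a major second.
E5 gives D5
F4 gives Eb4
F5 gives Eb5
C#4 gives B3
C5 gives Bb4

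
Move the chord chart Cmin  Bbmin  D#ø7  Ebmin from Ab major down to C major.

Ab major down to C major is a minor sixth; each chord root moves by that interval while the quality stays the same.
Cmin: root C down a minor sixth → E, giving Emin.
Bbmin: root Bb down a minor sixth → D, giving Dmin.
D#ø7: root D# down a minor sixth → F##, giving F##ø7.
Ebmin: root Eb down a minor sixth → G, giving Gmin.

Emin Dmin F##ø7 Gmin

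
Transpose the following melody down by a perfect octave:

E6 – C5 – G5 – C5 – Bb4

E5 C4 G4 C4 Bb3

E6 down a perfect octave is E5.
C5: an octave down reaches C, and 12 semitones makes it C4.
G5 down a perfect octave is G4.
C5: an octave down reaches C, and 12 semitones makes it C4.
Bb4 down a perfect octave is Bb3.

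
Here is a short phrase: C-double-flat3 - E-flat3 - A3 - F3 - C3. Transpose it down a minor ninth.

Bbb1 D2 G#2 E2 B1

Cbb3 -> Bbb1
Eb3 -> D2
A3 -> G#2
F3 -> E2
C3 -> B1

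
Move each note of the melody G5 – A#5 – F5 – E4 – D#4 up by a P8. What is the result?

G5 up a perfect octave is G6.
A perfect octave up from A#5 gives A#6.
F5 up a perfect octave is F6.
E4 up a perfect octave is E5.
A perfect octave up from D#4 gives D#5.

G6 A#6 F6 E5 D#5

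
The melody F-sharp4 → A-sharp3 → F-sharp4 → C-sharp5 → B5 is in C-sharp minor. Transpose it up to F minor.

From C-sharp up to F is a diminished fourth; apply that to each pitch.
F#4 gives Bb4
A#3 gives D4
F#4 gives Bb4
C#5 gives F5
B5 gives Eb6

Bb4 D4 Bb4 F5 Eb6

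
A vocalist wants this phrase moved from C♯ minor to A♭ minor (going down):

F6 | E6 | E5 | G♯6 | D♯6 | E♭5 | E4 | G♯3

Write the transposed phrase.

Dbb6 Cb6 Cb5 Eb6 Bb5 Cbb5 Cb4 Eb3

From C♯ down to A♭ is an augmented third; apply that to each pitch.
F6 -> Dbb6
E6 -> Cb6
E5 -> Cb5
G#6 -> Eb6
D#6 -> Bb5
Eb5 -> Cbb5
E4 -> Cb4
G#3 -> Eb3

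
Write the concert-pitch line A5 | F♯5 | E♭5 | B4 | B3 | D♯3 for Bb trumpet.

B5 G#5 F5 C#5 C#4 E#3

Written C4 sounds as Bb3 on the Bb trumpet, so concert pitches are written a major second up.
A5 → B5
F#5 → G#5
Eb5 → F5
B4 → C#5
B3 → C#4
D#3 → E#3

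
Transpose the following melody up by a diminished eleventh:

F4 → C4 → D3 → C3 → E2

Bbb5 Fb5 Gb4 Fb4 Ab3

A diminished eleventh up from F4 gives Bbb5.
C4 up a diminished eleventh is Fb5.
D3: an eleventh up reaches G, and 16 semitones makes it Gb4.
A diminished eleventh up from C3 gives Fb4.
A diminished eleventh up from E2 gives Ab3.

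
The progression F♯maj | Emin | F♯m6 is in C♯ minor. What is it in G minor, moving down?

C♯ minor down to G minor is an augmented fourth; each chord root moves by that interval while the quality stays the same.
F♯maj: root F♯ down an augmented fourth → C, giving Cmaj.
Emin: root E down an augmented fourth → Bb, giving Bbmin.
F♯m6: root F♯ down an augmented fourth → C, giving Cm6.

Cmaj Bbmin Cm6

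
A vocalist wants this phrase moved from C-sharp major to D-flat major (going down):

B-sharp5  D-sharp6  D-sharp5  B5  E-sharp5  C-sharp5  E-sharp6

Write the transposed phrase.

C5 Eb5 Eb4 Cb5 F4 Db4 F5

C-sharp major to D-flat major down is an augmented seventh, so every note moves down by that interval.
B#5 to C5
D#6 to Eb5
D#5 to Eb4
B5 to Cb5
E#5 to F4
C#5 to Db4
E#6 to F5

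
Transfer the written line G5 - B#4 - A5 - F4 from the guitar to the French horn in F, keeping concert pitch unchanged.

D5 F##4 E5 C4

First find concert pitch: the guitar sounds a perfect octave below written, so G5 B#4 A5 F4 sounds G4 B#3 A4 F3.
Then write for French horn in F: it sounds a perfect fifth below written, so the part must be a perfect fifth above concert.
G4 → D5
B#3 → F##4
A4 → E5
F3 → C4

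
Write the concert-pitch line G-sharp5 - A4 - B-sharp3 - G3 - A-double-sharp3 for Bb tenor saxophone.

Written C4 sounds as Bb2 on the Bb tenor saxophone, so concert pitches are written a major ninth up.
G#5 gives A#6
A4 gives B5
B#3 gives C##5
G3 gives A4
A##3 gives B##4

A#6 B5 C##5 A4 B##4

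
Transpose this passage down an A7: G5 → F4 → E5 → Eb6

G5 gives Abb4
F4 gives Gbb3
E5 gives Fb4
Eb6 gives Fbb5

Abb4 Gbb3 Fb4 Fbb5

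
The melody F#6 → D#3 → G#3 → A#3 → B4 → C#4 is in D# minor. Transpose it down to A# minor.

D# minor to A# minor down is a perfect fourth, so every note moves down by that interval.
F#6 becomes C#6
D#3 becomes A#2
G#3 becomes D#3
A#3 becomes E#3
B4 becomes F#4
C#4 becomes G#3

C#6 A#2 D#3 E#3 F#4 G#3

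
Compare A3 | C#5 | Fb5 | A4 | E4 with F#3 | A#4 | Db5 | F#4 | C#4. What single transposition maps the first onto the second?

From A3 to F#3 is 3 letter names — a third of some quality.
F#3 to A3 is 3 semitones, which makes it a minor third; the second version is lower, so the direction is down.
Checking another pair — E4 → C#4 — gives the same interval.

down a minor third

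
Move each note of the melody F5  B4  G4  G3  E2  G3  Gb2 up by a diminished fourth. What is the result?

Bbb5 Eb5 Cb5 Cb4 Ab2 Cb4 Cbb3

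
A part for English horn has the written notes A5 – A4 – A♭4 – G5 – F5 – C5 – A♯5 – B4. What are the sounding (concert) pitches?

Written C4 on the English horn sounds as F3, a perfect fifth lower; apply that shift to every note.
A5 becomes D5
A4 becomes D4
Ab4 becomes Db4
G5 becomes C5
F5 becomes Bb4
C5 becomes F4
A#5 becomes D#5
B4 becomes E4

D5 D4 Db4 C5 Bb4 F4 D#5 E4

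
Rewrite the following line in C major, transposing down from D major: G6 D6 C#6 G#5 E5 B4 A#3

F6 C6 B5 F#5 D5 A4 G#3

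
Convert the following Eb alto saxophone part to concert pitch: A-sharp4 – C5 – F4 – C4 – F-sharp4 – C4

Written C4 on the Eb alto saxophone sounds as Eb3, a major sixth lower; apply that shift to every note.
A#4 to C#4
C5 to Eb4
F4 to Ab3
C4 to Eb3
F#4 to A3
C4 to Eb3

C#4 Eb4 Ab3 Eb3 A3 Eb3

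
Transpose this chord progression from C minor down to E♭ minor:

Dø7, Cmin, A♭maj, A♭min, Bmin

C minor down to E♭ minor is a major sixth; each chord root moves by that interval while the quality stays the same.
Dø7: root D down a major sixth → F, giving Fø7.
Cmin: root C down a major sixth → Eb, giving Ebmin.
A♭maj: root A♭ down a major sixth → Cb, giving Cbmaj.
A♭min: root A♭ down a major sixth → Cb, giving Cbmin.
Bmin: root B down a major sixth → D, giving Dmin.

Fø7 Ebmin Cbmaj Cbmin Dmin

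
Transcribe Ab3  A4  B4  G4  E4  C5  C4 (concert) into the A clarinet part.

Written C4 sounds as A3 on the A clarinet, so concert pitches are written a minor third up.
Ab3 -> Cb4
A4 -> C5
B4 -> D5
G4 -> Bb4
E4 -> G4
C5 -> Eb5
C4 -> Eb4

Cb4 C5 D5 Bb4 G4 Eb5 Eb4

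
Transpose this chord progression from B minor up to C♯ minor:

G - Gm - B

A Am C#

B minor up to C♯ minor is a major second; each chord root moves by that interval while the quality stays the same.
G: root G up a major second → A, giving A.
Gm: root G up a major second → A, giving Am.
B: root B up a major second → C#, giving C#.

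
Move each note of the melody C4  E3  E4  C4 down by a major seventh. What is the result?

Db3 F2 F3 Db3

C4 → Db3
E3 → F2
E4 → F3
C4 → Db3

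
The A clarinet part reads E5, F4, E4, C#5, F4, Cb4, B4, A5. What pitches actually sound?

Written C4 on the A clarinet sounds as A3, a minor third lower; apply that shift to every note.
E5 to C#5
F4 to D4
E4 to C#4
C#5 to A#4
F4 to D4
Cb4 to Ab3
B4 to G#4
A5 to F#5

C#5 D4 C#4 A#4 D4 Ab3 G#4 F#5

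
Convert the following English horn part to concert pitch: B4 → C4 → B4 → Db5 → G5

The English horn sounds a perfect fifth below written, so transpose each written note down a perfect fifth.
B4 to E4
C4 to F3
B4 to E4
Db5 to Gb4
G5 to C5

E4 F3 E4 Gb4 C5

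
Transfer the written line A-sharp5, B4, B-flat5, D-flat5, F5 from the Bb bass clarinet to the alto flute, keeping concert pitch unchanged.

C#5 D4 Db5 Fb4 Ab4

First find concert pitch: the Bb bass clarinet sounds a major ninth below written, so A-sharp5 B4 B-flat5 D-flat5 F5 sounds G#4 A3 Ab4 Cb4 Eb4.
Then write for alto flute: it sounds a perfect fourth below written, so the part must be a perfect fourth above concert.
G#4 → C#5
A3 → D4
Ab4 → Db5
Cb4 → Fb4
Eb4 → Ab4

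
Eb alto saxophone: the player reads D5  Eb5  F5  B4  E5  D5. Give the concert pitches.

F4 Gb4 Ab4 D4 G4 F4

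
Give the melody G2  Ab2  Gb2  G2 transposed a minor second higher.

Ab2 Bbb2 Abb2 Ab2

A minor second up from G2 gives Ab2.
A minor second up from Ab2 gives Bbb2.
A minor second up from Gb2 gives Abb2.
A minor second up from G2 gives Ab2.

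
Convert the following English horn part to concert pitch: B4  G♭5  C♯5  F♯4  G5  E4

E4 Cb5 F#4 B3 C5 A3

The English horn sounds a perfect fifth below written, so transpose each written note down a perfect fifth.
B4 → E4
Gb5 → Cb5
C#5 → F#4
F#4 → B3
G5 → C5
E4 → A3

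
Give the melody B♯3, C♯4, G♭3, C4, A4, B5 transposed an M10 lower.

G#2 A2 Ebb2 Ab2 F3 G4

A major tenth down from B#3 gives G#2.
C#4 down a major tenth is A2.
A major tenth down from Gb3 gives Ebb2.
C4: a tenth down reaches A, and 16 semitones makes it Ab2.
A4 down a major tenth is F3.
B5: a tenth down reaches G, and 16 semitones makes it G4.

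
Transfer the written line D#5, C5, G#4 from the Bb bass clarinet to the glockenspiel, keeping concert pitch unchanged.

C#2 Bb1 F#1

First find concert pitch: the Bb bass clarinet sounds a major ninth below written, so D#5 C5 G#4 sounds C#4 Bb3 F#3.
Then write for glockenspiel: it sounds a perfect fifteenth above written, so the part must be a perfect fifteenth below concert.
C#4 → C#2
Bb3 → Bb1
F#3 → F#1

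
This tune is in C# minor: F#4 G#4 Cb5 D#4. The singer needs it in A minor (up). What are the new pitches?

From C# up to A is a minor sixth; apply that to each pitch.
F#4 → D5
G#4 → E5
Cb5 → Abb5
D#4 → B4

D5 E5 Abb5 B4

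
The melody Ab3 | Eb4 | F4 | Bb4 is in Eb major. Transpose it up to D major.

G4 D5 E5 A5

Eb major to D major up is a major seventh, so every note moves up by that interval.
Ab3 to G4
Eb4 to D5
F4 to E5
Bb4 to A5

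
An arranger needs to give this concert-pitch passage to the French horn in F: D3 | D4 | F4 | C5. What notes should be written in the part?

The French horn in F sounds a perfect fifth below written, so the written part must be a perfect fifth above concert — transpose each note up.
D3 becomes A3
D4 becomes A4
F4 becomes C5
C5 becomes G5

A3 A4 C5 G5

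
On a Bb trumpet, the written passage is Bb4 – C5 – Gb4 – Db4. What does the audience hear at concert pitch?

The Bb trumpet sounds a major second below written, so transpose each written note down a major second.
Bb4 -> Ab4
C5 -> Bb4
Gb4 -> Fb4
Db4 -> Cb4

Ab4 Bb4 Fb4 Cb4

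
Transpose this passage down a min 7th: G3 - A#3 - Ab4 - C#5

G3 becomes A2
A#3 becomes B#2
Ab4 becomes Bb3
C#5 becomes D#4

A2 B#2 Bb3 D#4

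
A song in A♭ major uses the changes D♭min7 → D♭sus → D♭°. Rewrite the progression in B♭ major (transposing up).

Ebmin7 Ebsus Eb°

A♭ major up to B♭ major is a major second; each chord root moves by that interval while the quality stays the same.
D♭min7: root D♭ up a major second → Eb, giving Ebmin7.
D♭sus: root D♭ up a major second → Eb, giving Ebsus.
D♭°: root D♭ up a major second → Eb, giving Eb°.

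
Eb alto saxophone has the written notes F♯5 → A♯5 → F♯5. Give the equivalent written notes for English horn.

E5 G#5 E5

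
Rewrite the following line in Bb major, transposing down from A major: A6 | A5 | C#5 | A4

Bb5 Bb4 D4 Bb3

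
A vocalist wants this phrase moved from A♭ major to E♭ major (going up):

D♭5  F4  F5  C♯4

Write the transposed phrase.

Ab5 C5 C6 G#4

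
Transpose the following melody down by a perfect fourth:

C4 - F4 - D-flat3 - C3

G3 C4 Ab2 G2

C4 down a perfect fourth is G3.
F4: a fourth down reaches C, and 5 semitones makes it C4.
Db3: a fourth down reaches A, and 5 semitones makes it Ab2.
C3 down a perfect fourth is G2.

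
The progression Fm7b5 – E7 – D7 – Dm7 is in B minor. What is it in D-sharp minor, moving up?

B minor up to D-sharp minor is a major third; each chord root moves by that interval while the quality stays the same.
Fm7b5: root F up a major third → A, giving Am7b5.
E7: root E up a major third → G#, giving G#7.
D7: root D up a major third → F#, giving F#7.
Dm7: root D up a major third → F#, giving F#m7.

Am7b5 G#7 F#7 F#m7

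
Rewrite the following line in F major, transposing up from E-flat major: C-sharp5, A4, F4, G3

D#5 B4 G4 A3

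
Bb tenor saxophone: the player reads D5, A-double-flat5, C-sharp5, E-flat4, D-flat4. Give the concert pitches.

C4 Gbb4 B3 Db3 Cb3

The Bb tenor saxophone sounds a major ninth below written, so transpose each written note down a major ninth.
D5 gives C4
Abb5 gives Gbb4
C#5 gives B3
Eb4 gives Db3
Db4 gives Cb3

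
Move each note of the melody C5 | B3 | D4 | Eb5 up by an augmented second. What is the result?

D#5 C##4 E#4 F#5

C5 up an augmented second is D#5.
B3: a second up reaches C, and 3 semitones makes it C##4.
D4: a second up reaches E, and 3 semitones makes it E#4.
Eb5 up an augmented second is F#5.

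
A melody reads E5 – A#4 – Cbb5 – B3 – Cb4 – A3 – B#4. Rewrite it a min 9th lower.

E5 down a minor ninth is D#4.
A minor ninth down from A#4 gives G##3.
Cbb5 down a minor ninth is Bbb3.
B3: a ninth down reaches A, and 13 semitones makes it A#2.
A minor ninth down from Cb4 gives Bb2.
A3: a ninth down reaches G, and 13 semitones makes it G#2.
A minor ninth down from B#4 gives A##3.

D#4 G##3 Bbb3 A#2 Bb2 G#2 A##3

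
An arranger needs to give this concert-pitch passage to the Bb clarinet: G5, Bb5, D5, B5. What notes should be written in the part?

A5 C6 E5 C#6

Written C4 sounds as Bb3 on the Bb clarinet, so concert pitches are written a major second up.
G5 becomes A5
Bb5 becomes C6
D5 becomes E5
B5 becomes C#6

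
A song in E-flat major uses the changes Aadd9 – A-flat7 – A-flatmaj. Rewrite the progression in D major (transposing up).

G#add9 G7 Gmaj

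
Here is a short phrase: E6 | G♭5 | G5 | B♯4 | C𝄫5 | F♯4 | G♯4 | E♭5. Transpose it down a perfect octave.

E6 gives E5
Gb5 gives Gb4
G5 gives G4
B#4 gives B#3
Cbb5 gives Cbb4
F#4 gives F#3
G#4 gives G#3
Eb5 gives Eb4

E5 Gb4 G4 B#3 Cbb4 F#3 G#3 Eb4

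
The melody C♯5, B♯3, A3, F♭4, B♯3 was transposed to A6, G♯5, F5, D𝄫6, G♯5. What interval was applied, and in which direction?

up a minor thirteenth

Take the first pair: C#5 → A6. C to A spans 13 letter names, so the interval is some kind of thirteenth.
C#5 to A6 is 20 semitones, which makes it a minor thirteenth; the second version is higher, so the direction is up.
Checking another pair — B#3 → G#5 — gives the same interval.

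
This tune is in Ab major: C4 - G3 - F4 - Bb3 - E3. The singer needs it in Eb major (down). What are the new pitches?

Ab major to Eb major down is a perfect fourth, so every note moves down by that interval.
C4 -> G3
G3 -> D3
F4 -> C4
Bb3 -> F3
E3 -> B2

G3 D3 C4 F3 B2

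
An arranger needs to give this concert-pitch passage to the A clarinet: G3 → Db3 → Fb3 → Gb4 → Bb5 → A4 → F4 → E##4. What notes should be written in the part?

Bb3 Fb3 Abb3 Bbb4 Db6 C5 Ab4 G##4

The A clarinet sounds a minor third below written, so the written part must be a minor third above concert — transpose each note up.
G3 to Bb3
Db3 to Fb3
Fb3 to Abb3
Gb4 to Bbb4
Bb5 to Db6
A4 to C5
F4 to Ab4
E##4 to G##4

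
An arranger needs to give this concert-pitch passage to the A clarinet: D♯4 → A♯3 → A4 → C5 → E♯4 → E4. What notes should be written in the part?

The A clarinet sounds a minor third below written, so the written part must be a minor third above concert — transpose each note up.
D#4 gives F#4
A#3 gives C#4
A4 gives C5
C5 gives Eb5
E#4 gives G#4
E4 gives G4

F#4 C#4 C5 Eb5 G#4 G4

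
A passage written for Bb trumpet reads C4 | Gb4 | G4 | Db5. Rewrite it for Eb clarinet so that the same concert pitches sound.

First find concert pitch: the Bb trumpet sounds a major second below written, so C4 Gb4 G4 Db5 sounds Bb3 Fb4 F4 Cb5.
Then write for Eb clarinet: it sounds a minor third above written, so the part must be a minor third below concert.
Bb3 → G3
Fb4 → Db4
F4 → D4
Cb5 → Ab4

G3 Db4 D4 Ab4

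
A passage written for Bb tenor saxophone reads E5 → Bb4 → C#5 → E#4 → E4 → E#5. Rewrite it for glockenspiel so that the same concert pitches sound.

D2 Ab1 B1 D#1 D1 D#2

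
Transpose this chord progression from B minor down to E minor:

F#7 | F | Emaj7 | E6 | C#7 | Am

B7 Bb Amaj7 A6 F#7 Dm

B minor down to E minor is a perfect fifth; each chord root moves by that interval while the quality stays the same.
F#7: root F# down a perfect fifth → B, giving B7.
F: root F down a perfect fifth → Bb, giving Bb.
Emaj7: root E down a perfect fifth → A, giving Amaj7.
E6: root E down a perfect fifth → A, giving A6.
C#7: root C# down a perfect fifth → F#, giving F#7.
Am: root A down a perfect fifth → D, giving Dm.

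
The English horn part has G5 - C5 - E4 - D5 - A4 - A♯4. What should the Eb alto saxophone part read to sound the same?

A5 D5 F#4 E5 B4 B#4

First find concert pitch: the English horn sounds a perfect fifth below written, so G5 C5 E4 D5 A4 A♯4 sounds C5 F4 A3 G4 D4 D#4.
Then write for Eb alto saxophone: it sounds a major sixth below written, so the part must be a major sixth above concert.
C5 → A5
F4 → D5
A3 → F#4
G4 → E5
D4 → B4
D#4 → B#4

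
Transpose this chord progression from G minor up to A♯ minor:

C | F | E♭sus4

D# G# F#sus4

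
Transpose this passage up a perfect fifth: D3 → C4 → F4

D3 -> A3
C4 -> G4
F4 -> C5

A3 G4 C5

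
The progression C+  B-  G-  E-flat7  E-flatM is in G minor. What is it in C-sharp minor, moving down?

G minor down to C-sharp minor is a diminished fifth; each chord root moves by that interval while the quality stays the same.
C+: root C down a diminished fifth → F#, giving F#+.
B-: root B down a diminished fifth → E#, giving E#-.
G-: root G down a diminished fifth → C#, giving C#-.
E-flat7: root E-flat down a diminished fifth → A, giving A7.
E-flatM: root E-flat down a diminished fifth → A, giving AM.

F#+ E#- C#- A7 AM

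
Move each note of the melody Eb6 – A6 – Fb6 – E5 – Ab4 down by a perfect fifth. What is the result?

Eb6: a fifth down reaches A, and 7 semitones makes it Ab5.
A6 down a perfect fifth is D6.
Fb6 down a perfect fifth is Bbb5.
E5 down a perfect fifth is A4.
Ab4 down a perfect fifth is Db4.

Ab5 D6 Bbb5 A4 Db4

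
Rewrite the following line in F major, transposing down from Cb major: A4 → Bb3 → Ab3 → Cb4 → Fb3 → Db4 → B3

D#4 E3 D3 F3 Bb2 G3 E#3

Cb major to F major down is a diminished fifth, so every note moves down by that interval.
A4 becomes D#4
Bb3 becomes E3
Ab3 becomes D3
Cb4 becomes F3
Fb3 becomes Bb2
Db4 becomes G3
B3 becomes E#3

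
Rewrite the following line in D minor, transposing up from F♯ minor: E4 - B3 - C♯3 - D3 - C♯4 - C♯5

C5 G4 A3 Bb3 A4 A5

From F♯ up to D is a minor sixth; apply that to each pitch.
E4 to C5
B3 to G4
C#3 to A3
D3 to Bb3
C#4 to A4
C#5 to A5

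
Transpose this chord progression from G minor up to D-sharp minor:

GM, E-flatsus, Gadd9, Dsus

D#M Bsus D#add9 A#sus

G minor up to D-sharp minor is an augmented fifth; each chord root moves by that interval while the quality stays the same.
GM: root G up an augmented fifth → D#, giving D#M.
E-flatsus: root E-flat up an augmented fifth → B, giving Bsus.
Gadd9: root G up an augmented fifth → D#, giving D#add9.
Dsus: root D up an augmented fifth → A#, giving A#sus.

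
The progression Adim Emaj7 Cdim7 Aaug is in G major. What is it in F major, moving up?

Gdim Dmaj7 Bbdim7 Gaug

G major up to F major is a minor seventh; each chord root moves by that interval while the quality stays the same.
Adim: root A up a minor seventh → G, giving Gdim.
Emaj7: root E up a minor seventh → D, giving Dmaj7.
Cdim7: root C up a minor seventh → Bb, giving Bbdim7.
Aaug: root A up a minor seventh → G, giving Gaug.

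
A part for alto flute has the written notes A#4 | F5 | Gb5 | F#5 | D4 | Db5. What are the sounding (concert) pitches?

E#4 C5 Db5 C#5 A3 Ab4

The alto flute sounds a perfect fourth below written, so transpose each written note down a perfect fourth.
A#4 gives E#4
F5 gives C5
Gb5 gives Db5
F#5 gives C#5
D4 gives A3
Db5 gives Ab4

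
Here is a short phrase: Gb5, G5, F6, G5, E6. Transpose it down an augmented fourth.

Dbb5 Db5 Cb6 Db5 Bb5

Gb5 -> Dbb5
G5 -> Db5
F6 -> Cb6
G5 -> Db5
E6 -> Bb5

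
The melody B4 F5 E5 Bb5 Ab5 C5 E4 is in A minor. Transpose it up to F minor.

G5 Db6 C6 Gb6 Fb6 Ab5 C5

A minor to F minor up is a minor sixth, so every note moves up by that interval.
B4 becomes G5
F5 becomes Db6
E5 becomes C6
Bb5 becomes Gb6
Ab5 becomes Fb6
C5 becomes Ab5
E4 becomes C5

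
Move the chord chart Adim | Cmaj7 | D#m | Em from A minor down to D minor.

A minor down to D minor is a perfect fifth; each chord root moves by that interval while the quality stays the same.
Adim: root A down a perfect fifth → D, giving Ddim.
Cmaj7: root C down a perfect fifth → F, giving Fmaj7.
D#m: root D# down a perfect fifth → G#, giving G#m.
Em: root E down a perfect fifth → A, giving Am.

Ddim Fmaj7 G#m Am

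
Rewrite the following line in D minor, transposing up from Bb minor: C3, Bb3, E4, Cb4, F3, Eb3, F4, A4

E3 D4 G#4 Eb4 A3 G3 A4 C#5

Bb minor to D minor up is a major third, so every note moves up by that interval.
C3 becomes E3
Bb3 becomes D4
E4 becomes G#4
Cb4 becomes Eb4
F3 becomes A3
Eb3 becomes G3
F4 becomes A4
A4 becomes C#5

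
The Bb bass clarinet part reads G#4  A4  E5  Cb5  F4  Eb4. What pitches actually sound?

F#3 G3 D4 Bbb3 Eb3 Db3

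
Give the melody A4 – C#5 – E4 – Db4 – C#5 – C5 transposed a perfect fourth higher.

A perfect fourth up from A4 gives D5.
A perfect fourth up from C#5 gives F#5.
A perfect fourth up from E4 gives A4.
Db4: a fourth up reaches G, and 5 semitones makes it Gb4.
A perfect fourth up from C#5 gives F#5.
A perfect fourth up from C5 gives F5.

D5 F#5 A4 Gb4 F#5 F5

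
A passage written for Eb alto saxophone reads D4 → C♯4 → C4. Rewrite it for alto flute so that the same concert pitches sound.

Bb3 A3 Ab3

First find concert pitch: the Eb alto saxophone sounds a major sixth below written, so D4 C♯4 C4 sounds F3 E3 Eb3.
Then write for alto flute: it sounds a perfect fourth below written, so the part must be a perfect fourth above concert.
F3 → Bb3
E3 → A3
Eb3 → Ab3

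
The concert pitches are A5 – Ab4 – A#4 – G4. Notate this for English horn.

E6 Eb5 E#5 D5

The English horn sounds a perfect fifth below written, so the written part must be a perfect fifth above concert — transpose each note up.
A5 -> E6
Ab4 -> Eb5
A#4 -> E#5
G4 -> D5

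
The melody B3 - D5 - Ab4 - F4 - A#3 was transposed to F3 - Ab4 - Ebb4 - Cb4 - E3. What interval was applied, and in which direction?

down an augmented fourth

Take the first pair: B3 → F3. B to F spans 4 letter names, so the interval is some kind of fourth.
F3 to B3 is 6 semitones, which makes it an augmented fourth; the second version is lower, so the direction is down.
Checking another pair — A#3 → E3 — gives the same interval.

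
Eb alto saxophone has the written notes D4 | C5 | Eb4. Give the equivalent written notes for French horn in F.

C4 Bb4 Db4

First find concert pitch: the Eb alto saxophone sounds a major sixth below written, so D4 C5 Eb4 sounds F3 Eb4 Gb3.
Then write for French horn in F: it sounds a perfect fifth below written, so the part must be a perfect fifth above concert.
F3 → C4
Eb4 → Bb4
Gb3 → Db4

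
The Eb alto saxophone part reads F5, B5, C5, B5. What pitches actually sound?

Ab4 D5 Eb4 D5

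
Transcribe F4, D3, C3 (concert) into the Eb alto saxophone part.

D5 B3 A3

The Eb alto saxophone sounds a major sixth below written, so the written part must be a major sixth above concert — transpose each note up.
F4 gives D5
D3 gives B3
C3 gives A3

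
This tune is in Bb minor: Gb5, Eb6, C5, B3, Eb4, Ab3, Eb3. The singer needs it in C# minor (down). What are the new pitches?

A4 F#5 D#4 C##3 F#3 B2 F#2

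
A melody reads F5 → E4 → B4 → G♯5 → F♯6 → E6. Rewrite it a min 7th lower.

G4 F#3 C#4 A#4 G#5 F#5

A minor seventh down from F5 gives G4.
E4 down a minor seventh is F#3.
B4: a seventh down reaches C, and 10 semitones makes it C#4.
G#5 down a minor seventh is A#4.
F#6 down a minor seventh is G#5.
E6 down a minor seventh is F#5.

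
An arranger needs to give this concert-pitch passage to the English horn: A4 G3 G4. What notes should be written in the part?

E5 D4 D5

The English horn sounds a perfect fifth below written, so the written part must be a perfect fifth above concert — transpose each note up.
A4 -> E5
G3 -> D4
G4 -> D5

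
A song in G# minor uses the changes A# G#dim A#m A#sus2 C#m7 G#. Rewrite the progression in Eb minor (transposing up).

F Ebdim Fm Fsus2 Abm7 Eb

G# minor up to Eb minor is a diminished sixth; each chord root moves by that interval while the quality stays the same.
A#: root A# up a diminished sixth → F, giving F.
G#dim: root G# up a diminished sixth → Eb, giving Ebdim.
A#m: root A# up a diminished sixth → F, giving Fm.
A#sus2: root A# up a diminished sixth → F, giving Fsus2.
C#m7: root C# up a diminished sixth → Ab, giving Abm7.
G#: root G# up a diminished sixth → Eb, giving Eb.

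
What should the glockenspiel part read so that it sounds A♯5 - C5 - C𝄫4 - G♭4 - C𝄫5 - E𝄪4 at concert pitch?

A#3 C3 Cbb2 Gb2 Cbb3 E##2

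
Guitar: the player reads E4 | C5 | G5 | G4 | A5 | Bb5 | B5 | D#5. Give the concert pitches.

E3 C4 G4 G3 A4 Bb4 B4 D#4

The guitar sounds a perfect octave below written, so transpose each written note down a perfect octave.
E4 to E3
C5 to C4
G5 to G4
G4 to G3
A5 to A4
Bb5 to Bb4
B5 to B4
D#5 to D#4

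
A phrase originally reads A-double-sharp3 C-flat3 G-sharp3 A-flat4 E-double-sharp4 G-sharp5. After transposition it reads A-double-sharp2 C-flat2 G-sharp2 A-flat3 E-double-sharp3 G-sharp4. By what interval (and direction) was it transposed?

From A##3 to A##2 is 8 letter names — an octave of some quality.
A##2 to A##3 is 12 semitones, which makes it a perfect octave; the second version is lower, so the direction is down.
Checking another pair — G#5 → G#4 — gives the same interval.

down a perfect octave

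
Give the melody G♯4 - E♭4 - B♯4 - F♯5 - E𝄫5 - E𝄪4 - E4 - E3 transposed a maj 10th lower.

G#4 -> E3
Eb4 -> Cb3
B#4 -> G#3
F#5 -> D4
Ebb5 -> Cbb4
E##4 -> C##3
E4 -> C3
E3 -> C2

E3 Cb3 G#3 D4 Cbb4 C##3 C3 C2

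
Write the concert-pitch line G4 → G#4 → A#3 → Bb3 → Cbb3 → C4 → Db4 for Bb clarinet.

The Bb clarinet sounds a major second below written, so the written part must be a major second above concert — transpose each note up.
G4 becomes A4
G#4 becomes A#4
A#3 becomes B#3
Bb3 becomes C4
Cbb3 becomes Dbb3
C4 becomes D4
Db4 becomes Eb4

A4 A#4 B#3 C4 Dbb3 D4 Eb4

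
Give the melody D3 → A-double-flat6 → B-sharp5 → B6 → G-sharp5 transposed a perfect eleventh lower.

A1 Ebb5 F##4 F#5 D#4

D3 down a perfect eleventh is A1.
A perfect eleventh down from Abb6 gives Ebb5.
B#5 down a perfect eleventh is F##4.
A perfect eleventh down from B6 gives F#5.
A perfect eleventh down from G#5 gives D#4.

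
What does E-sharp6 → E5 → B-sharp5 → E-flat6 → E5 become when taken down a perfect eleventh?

B#4 B3 F##4 Bb4 B3

E#6 gives B#4
E5 gives B3
B#5 gives F##4
Eb6 gives Bb4
E5 gives B3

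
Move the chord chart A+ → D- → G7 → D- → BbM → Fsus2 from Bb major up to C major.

B+ E- A7 E- CM Gsus2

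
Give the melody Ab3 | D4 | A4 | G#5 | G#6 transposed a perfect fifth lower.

Ab3 to Db3
D4 to G3
A4 to D4
G#5 to C#5
G#6 to C#6

Db3 G3 D4 C#5 C#6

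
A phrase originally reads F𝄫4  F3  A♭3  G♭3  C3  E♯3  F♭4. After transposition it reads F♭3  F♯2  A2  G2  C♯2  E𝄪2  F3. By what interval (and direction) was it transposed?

down a diminished octave

Take the first pair: Fbb4 → Fb3. F to F spans 8 letter names, so the interval is some kind of octave.
Fb3 to Fbb4 is 11 semitones, which makes it a diminished octave; the second version is lower, so the direction is down.
Checking another pair — Fb4 → F3 — gives the same interval.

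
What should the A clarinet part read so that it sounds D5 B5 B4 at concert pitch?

F5 D6 D5

The A clarinet sounds a minor third below written, so the written part must be a minor third above concert — transpose each note up.
D5 to F5
B5 to D6
B4 to D5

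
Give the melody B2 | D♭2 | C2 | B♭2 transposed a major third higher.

B2 -> D#3
Db2 -> F2
C2 -> E2
Bb2 -> D3

D#3 F2 E2 D3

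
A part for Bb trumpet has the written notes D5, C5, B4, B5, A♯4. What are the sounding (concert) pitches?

C5 Bb4 A4 A5 G#4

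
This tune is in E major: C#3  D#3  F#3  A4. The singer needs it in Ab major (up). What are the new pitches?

E major to Ab major up is a diminished fourth, so every note moves up by that interval.
C#3 becomes F3
D#3 becomes G3
F#3 becomes Bb3
A4 becomes Db5

F3 G3 Bb3 Db5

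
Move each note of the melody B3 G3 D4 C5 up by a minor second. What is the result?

B3 becomes C4
G3 becomes Ab3
D4 becomes Eb4
C5 becomes Db5

C4 Ab3 Eb4 Db5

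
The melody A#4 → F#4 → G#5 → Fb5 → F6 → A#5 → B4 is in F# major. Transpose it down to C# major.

E#4 C#4 D#5 Cb5 C6 E#5 F#4

F# major to C# major down is a perfect fourth, so every note moves down by that interval.
A#4 gives E#4
F#4 gives C#4
G#5 gives D#5
Fb5 gives Cb5
F6 gives C6
A#5 gives E#5
B4 gives F#4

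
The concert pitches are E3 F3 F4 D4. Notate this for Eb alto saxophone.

C#4 D4 D5 B4

The Eb alto saxophone sounds a major sixth below written, so the written part must be a major sixth above concert — transpose each note up.
E3 -> C#4
F3 -> D4
F4 -> D5
D4 -> B4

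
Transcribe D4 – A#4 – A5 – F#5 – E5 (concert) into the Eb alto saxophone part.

Written C4 sounds as Eb3 on the Eb alto saxophone, so concert pitches are written a major sixth up.
D4 becomes B4
A#4 becomes F##5
A5 becomes F#6
F#5 becomes D#6
E5 becomes C#6

B4 F##5 F#6 D#6 C#6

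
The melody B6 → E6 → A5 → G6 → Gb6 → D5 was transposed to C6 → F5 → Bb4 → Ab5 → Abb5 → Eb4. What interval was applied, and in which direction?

From B6 to C6 is 7 letter names — a seventh of some quality.
C6 to B6 is 11 semitones, which makes it a major seventh; the second version is lower, so the direction is down.
Checking another pair — D5 → Eb4 — gives the same interval.

down a major seventh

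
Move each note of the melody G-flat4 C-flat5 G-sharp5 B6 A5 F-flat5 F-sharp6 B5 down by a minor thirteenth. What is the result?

Gb4 to Bb2
Cb5 to Eb3
G#5 to B#3
B6 to D#5
A5 to C#4
Fb5 to Ab3
F#6 to A#4
B5 to D#4

Bb2 Eb3 B#3 D#5 C#4 Ab3 A#4 D#4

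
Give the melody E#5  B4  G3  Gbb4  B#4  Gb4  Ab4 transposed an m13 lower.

E#5 → G##3
B4 → D#3
G3 → B1
Gbb4 → Bbb2
B#4 → D##3
Gb4 → Bb2
Ab4 → C3

G##3 D#3 B1 Bbb2 D##3 Bb2 C3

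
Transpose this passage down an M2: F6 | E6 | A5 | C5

Eb6 D6 G5 Bb4

A major second down from F6 gives Eb6.
E6 down a major second is D6.
A5: a second down reaches G, and 2 semitones makes it G5.
A major second down from C5 gives Bb4.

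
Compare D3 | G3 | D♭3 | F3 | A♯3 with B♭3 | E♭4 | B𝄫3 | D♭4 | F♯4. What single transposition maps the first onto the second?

Take the first pair: D3 → Bb3. D to B spans 6 letter names, so the interval is some kind of sixth.
D3 to Bb3 is 8 semitones, which makes it a minor sixth; the second version is higher, so the direction is up.
Checking another pair — A#3 → F#4 — gives the same interval.

up a minor sixth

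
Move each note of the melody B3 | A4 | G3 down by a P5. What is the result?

B3 to E3
A4 to D4
G3 to C3

E3 D4 C3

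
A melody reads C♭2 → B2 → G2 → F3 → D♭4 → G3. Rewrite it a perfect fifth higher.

Gb2 F#3 D3 C4 Ab4 D4

A perfect fifth up from Cb2 gives Gb2.
A perfect fifth up from B2 gives F#3.
G2: a fifth up reaches D, and 7 semitones makes it D3.
A perfect fifth up from F3 gives C4.
Db4: a fifth up reaches A, and 7 semitones makes it Ab4.
G3 up a perfect fifth is D4.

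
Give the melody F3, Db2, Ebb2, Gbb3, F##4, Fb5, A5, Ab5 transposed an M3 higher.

A3 F2 Gb2 Bbb3 A##4 Ab5 C#6 C6

F3 up a major third is A3.
Db2: a third up reaches F, and 4 semitones makes it F2.
Ebb2 up a major third is Gb2.
A major third up from Gbb3 gives Bbb3.
A major third up from F##4 gives A##4.
Fb5: a third up reaches A, and 4 semitones makes it Ab5.
A5 up a major third is C#6.
A major third up from Ab5 gives C6.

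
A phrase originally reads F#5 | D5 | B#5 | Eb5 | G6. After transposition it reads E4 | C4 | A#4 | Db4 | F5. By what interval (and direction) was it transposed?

Take the first pair: F#5 → E4. F to E spans 9 letter names, so the interval is some kind of ninth.
E4 to F#5 is 14 semitones, which makes it a major ninth; the second version is lower, so the direction is down.
Checking another pair — G6 → F5 — gives the same interval.

down a major ninth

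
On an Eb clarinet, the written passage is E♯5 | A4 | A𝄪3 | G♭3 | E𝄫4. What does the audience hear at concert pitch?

G#5 C5 C##4 Bbb3 Gbb4

The Eb clarinet sounds a minor third above written, so transpose each written note up a minor third.
E#5 gives G#5
A4 gives C5
A##3 gives C##4
Gb3 gives Bbb3
Ebb4 gives Gbb4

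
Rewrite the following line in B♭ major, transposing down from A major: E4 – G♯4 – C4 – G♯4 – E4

F3 A3 Db3 A3 F3

A major to B♭ major down is a major seventh, so every note moves down by that interval.
E4 to F3
G#4 to A3
C4 to Db3
G#4 to A3
E4 to F3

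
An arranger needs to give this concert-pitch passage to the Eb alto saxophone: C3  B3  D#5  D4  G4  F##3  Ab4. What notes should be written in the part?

The Eb alto saxophone sounds a major sixth below written, so the written part must be a major sixth above concert — transpose each note up.
C3 → A3
B3 → G#4
D#5 → B#5
D4 → B4
G4 → E5
F##3 → D##4
Ab4 → F5

A3 G#4 B#5 B4 E5 D##4 F5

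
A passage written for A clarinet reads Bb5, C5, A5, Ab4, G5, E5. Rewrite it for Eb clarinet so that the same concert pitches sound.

E5 F#4 D#5 D4 C#5 A#4

First find concert pitch: the A clarinet sounds a minor third below written, so Bb5 C5 A5 Ab4 G5 E5 sounds G5 A4 F#5 F4 E5 C#5.
Then write for Eb clarinet: it sounds a minor third above written, so the part must be a minor third below concert.
G5 → E5
A4 → F#4
F#5 → D#5
F4 → D4
E5 → C#5
C#5 → A#4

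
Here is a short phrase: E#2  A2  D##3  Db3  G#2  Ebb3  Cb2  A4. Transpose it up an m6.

E#2 becomes C#3
A2 becomes F3
D##3 becomes B#3
Db3 becomes Bbb3
G#2 becomes E3
Ebb3 becomes Cbb4
Cb2 becomes Abb2
A4 becomes F5

C#3 F3 B#3 Bbb3 E3 Cbb4 Abb2 F5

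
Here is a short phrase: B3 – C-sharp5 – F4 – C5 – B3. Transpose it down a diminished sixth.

D##3 E##4 A#3 E#4 D##3

B3 to D##3
C#5 to E##4
F4 to A#3
C5 to E#4
B3 to D##3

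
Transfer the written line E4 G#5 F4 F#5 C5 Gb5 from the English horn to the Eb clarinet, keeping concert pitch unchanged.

F#3 A#4 G3 G#4 D4 Ab4

First find concert pitch: the English horn sounds a perfect fifth below written, so E4 G#5 F4 F#5 C5 Gb5 sounds A3 C#5 Bb3 B4 F4 Cb5.
Then write for Eb clarinet: it sounds a minor third above written, so the part must be a minor third below concert.
A3 → F#3
C#5 → A#4
Bb3 → G3
B4 → G#4
F4 → D4
Cb5 → Ab4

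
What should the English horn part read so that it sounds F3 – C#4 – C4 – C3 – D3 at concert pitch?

C4 G#4 G4 G3 A3

The English horn sounds a perfect fifth below written, so the written part must be a perfect fifth above concert — transpose each note up.
F3 -> C4
C#4 -> G#4
C4 -> G4
C3 -> G3
D3 -> A3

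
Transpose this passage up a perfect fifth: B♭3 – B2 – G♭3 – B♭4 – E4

F4 F#3 Db4 F5 B4

Bb3 -> F4
B2 -> F#3
Gb3 -> Db4
Bb4 -> F5
E4 -> B4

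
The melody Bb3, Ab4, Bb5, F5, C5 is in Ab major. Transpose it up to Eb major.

F4 Eb5 F6 C6 G5

From Ab up to Eb is a perfect fifth; apply that to each pitch.
Bb3 → F4
Ab4 → Eb5
Bb5 → F6
F5 → C6
C5 → G5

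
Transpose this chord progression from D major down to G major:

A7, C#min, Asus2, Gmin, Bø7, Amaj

D7 F#min Dsus2 Cmin Eø7 Dmaj

D major down to G major is a perfect fifth; each chord root moves by that interval while the quality stays the same.
A7: root A down a perfect fifth → D, giving D7.
C#min: root C# down a perfect fifth → F#, giving F#min.
Asus2: root A down a perfect fifth → D, giving Dsus2.
Gmin: root G down a perfect fifth → C, giving Cmin.
Bø7: root B down a perfect fifth → E, giving Eø7.
Amaj: root A down a perfect fifth → D, giving Dmaj.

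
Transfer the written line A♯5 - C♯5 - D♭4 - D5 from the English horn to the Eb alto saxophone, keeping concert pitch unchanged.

B#5 D#5 Eb4 E5

First find concert pitch: the English horn sounds a perfect fifth below written, so A♯5 C♯5 D♭4 D5 sounds D#5 F#4 Gb3 G4.
Then write for Eb alto saxophone: it sounds a major sixth below written, so the part must be a major sixth above concert.
D#5 → B#5
F#4 → D#5
Gb3 → Eb4
G4 → E5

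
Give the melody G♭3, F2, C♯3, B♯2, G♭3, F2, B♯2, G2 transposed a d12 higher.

Dbb5 Cb4 G4 F#4 Dbb5 Cb4 F#4 Db4

Gb3 becomes Dbb5
F2 becomes Cb4
C#3 becomes G4
B#2 becomes F#4
Gb3 becomes Dbb5
F2 becomes Cb4
B#2 becomes F#4
G2 becomes Db4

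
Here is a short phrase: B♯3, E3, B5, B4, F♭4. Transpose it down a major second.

A#3 D3 A5 A4 Ebb4

B#3 -> A#3
E3 -> D3
B5 -> A5
B4 -> A4
Fb4 -> Ebb4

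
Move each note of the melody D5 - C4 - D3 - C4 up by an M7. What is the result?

C#6 B4 C#4 B4

A major seventh up from D5 gives C#6.
C4 up a major seventh is B4.
A major seventh up from D3 gives C#4.
C4 up a major seventh is B4.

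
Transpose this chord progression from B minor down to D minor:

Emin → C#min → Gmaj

Gmin Emin Bbmaj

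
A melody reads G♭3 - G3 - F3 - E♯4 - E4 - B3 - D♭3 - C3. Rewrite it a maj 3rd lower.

Ebb3 Eb3 Db3 C#4 C4 G3 Bbb2 Ab2

Gb3 down a major third is Ebb3.
A major third down from G3 gives Eb3.
F3: a third down reaches D, and 4 semitones makes it Db3.
E#4 down a major third is C#4.
E4 down a major third is C4.
A major third down from B3 gives G3.
Db3: a third down reaches B, and 4 semitones makes it Bbb2.
A major third down from C3 gives Ab2.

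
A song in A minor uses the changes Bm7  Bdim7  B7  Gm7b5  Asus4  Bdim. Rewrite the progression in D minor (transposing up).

Em7 Edim7 E7 Cm7b5 Dsus4 Edim

A minor up to D minor is a perfect fourth; each chord root moves by that interval while the quality stays the same.
Bm7: root B up a perfect fourth → E, giving Em7.
Bdim7: root B up a perfect fourth → E, giving Edim7.
B7: root B up a perfect fourth → E, giving E7.
Gm7b5: root G up a perfect fourth → C, giving Cm7b5.
Asus4: root A up a perfect fourth → D, giving Dsus4.
Bdim: root B up a perfect fourth → E, giving Edim.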